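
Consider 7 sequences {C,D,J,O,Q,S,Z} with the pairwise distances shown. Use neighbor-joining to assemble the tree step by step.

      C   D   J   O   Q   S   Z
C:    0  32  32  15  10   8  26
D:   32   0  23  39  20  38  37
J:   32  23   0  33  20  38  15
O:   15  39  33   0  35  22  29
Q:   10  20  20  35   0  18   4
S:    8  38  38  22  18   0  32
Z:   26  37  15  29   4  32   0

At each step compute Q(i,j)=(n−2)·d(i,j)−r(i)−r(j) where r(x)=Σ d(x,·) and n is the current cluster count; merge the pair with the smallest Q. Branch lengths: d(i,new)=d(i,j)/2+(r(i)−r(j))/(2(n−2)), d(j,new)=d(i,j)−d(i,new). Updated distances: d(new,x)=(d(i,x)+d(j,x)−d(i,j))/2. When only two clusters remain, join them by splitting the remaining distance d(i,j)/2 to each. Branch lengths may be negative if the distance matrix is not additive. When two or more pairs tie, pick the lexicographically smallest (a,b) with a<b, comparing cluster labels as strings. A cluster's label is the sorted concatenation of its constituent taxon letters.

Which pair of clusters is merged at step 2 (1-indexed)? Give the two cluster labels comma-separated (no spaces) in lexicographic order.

CS,O

step 1: merge (C,S) at d=8, Q=-239; branch lengths C→7/10, S→73/10; new cluster CS
  updated: d(CS,D)=31, d(CS,J)=31, d(CS,O)=29/2, d(CS,Q)=10, d(CS,Z)=25
step 2: merge (CS,O) at d=29/2, Q=-204; branch lengths CS→19/8, O→97/8; new cluster COS
  updated: d(COS,D)=111/4, d(COS,J)=99/4, d(COS,Q)=61/4, d(COS,Z)=79/4
step 3: merge (Q,Z) at d=4, Q=-123; branch lengths Q→-3/4, Z→19/4; new cluster QZ
  updated: d(COS,QZ)=31/2, d(D,QZ)=53/2, d(J,QZ)=31/2
step 4: merge (COS,QZ) at d=31/2, Q=-189/2; branch lengths COS→83/8, QZ→41/8; new cluster COQSZ
  updated: d(COQSZ,D)=155/8, d(COQSZ,J)=99/8
step 5: merge (COQSZ,D) at d=155/8, Q=-219/4; branch lengths COQSZ→35/8, D→15; new cluster CDOQSZ
  updated: d(CDOQSZ,J)=8
step 6: merge (CDOQSZ,J) at d=8; branch lengths CDOQSZ→4, J→4; new cluster CDJOQSZ
final tree: (((((C:7/10,S:73/10):19/8,O:97/8):83/8,(Q:-3/4,Z:19/4):41/8):35/8,D:15):4,J:4)
total length: 555/8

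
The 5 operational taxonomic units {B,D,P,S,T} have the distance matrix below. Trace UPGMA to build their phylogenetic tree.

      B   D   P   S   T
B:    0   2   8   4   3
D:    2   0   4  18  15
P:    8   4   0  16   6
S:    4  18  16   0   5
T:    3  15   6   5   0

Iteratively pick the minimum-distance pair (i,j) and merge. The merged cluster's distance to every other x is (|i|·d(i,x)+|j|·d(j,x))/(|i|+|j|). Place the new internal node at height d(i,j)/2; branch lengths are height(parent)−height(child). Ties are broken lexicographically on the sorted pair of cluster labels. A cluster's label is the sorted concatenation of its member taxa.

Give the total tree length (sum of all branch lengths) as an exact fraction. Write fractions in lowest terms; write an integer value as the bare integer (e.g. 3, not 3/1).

step 1: merge (B,D) at d=2; branch lengths B→1, D→1; new cluster BD
  updated: d(BD,P)=6, d(BD,S)=11, d(BD,T)=9
step 2: merge (S,T) at d=5; branch lengths S→5/2, T→5/2; new cluster ST
  updated: d(BD,ST)=10, d(P,ST)=11
step 3: merge (BD,P) at d=6; branch lengths BD→2, P→3; new cluster BDP
  updated: d(BDP,ST)=31/3
step 4: merge (BDP,ST) at d=31/3; branch lengths BDP→13/6, ST→8/3; new cluster BDPST
final tree: (((B:1,D:1):2,P:3):13/6,(S:5/2,T:5/2):8/3)
total length: 101/6

101/6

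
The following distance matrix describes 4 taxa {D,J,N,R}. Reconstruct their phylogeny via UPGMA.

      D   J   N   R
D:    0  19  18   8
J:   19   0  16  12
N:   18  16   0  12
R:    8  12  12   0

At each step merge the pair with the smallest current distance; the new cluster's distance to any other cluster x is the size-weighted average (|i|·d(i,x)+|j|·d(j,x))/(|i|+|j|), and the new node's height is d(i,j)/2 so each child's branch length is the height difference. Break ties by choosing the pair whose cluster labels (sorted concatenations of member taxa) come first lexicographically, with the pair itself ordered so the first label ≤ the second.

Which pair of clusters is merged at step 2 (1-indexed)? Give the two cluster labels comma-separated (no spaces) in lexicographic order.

step 1: merge (D,R) at d=8; branch lengths D→4, R→4; new cluster DR
  updated: d(DR,J)=31/2, d(DR,N)=15
step 2: merge (DR,N) at d=15; branch lengths DR→7/2, N→15/2; new cluster DNR
  updated: d(DNR,J)=47/3
step 3: merge (DNR,J) at d=47/3; branch lengths DNR→1/3, J→47/6; new cluster DJNR
final tree: (((D:4,R:4):7/2,N:15/2):1/3,J:47/6)
total length: 163/6

DR,N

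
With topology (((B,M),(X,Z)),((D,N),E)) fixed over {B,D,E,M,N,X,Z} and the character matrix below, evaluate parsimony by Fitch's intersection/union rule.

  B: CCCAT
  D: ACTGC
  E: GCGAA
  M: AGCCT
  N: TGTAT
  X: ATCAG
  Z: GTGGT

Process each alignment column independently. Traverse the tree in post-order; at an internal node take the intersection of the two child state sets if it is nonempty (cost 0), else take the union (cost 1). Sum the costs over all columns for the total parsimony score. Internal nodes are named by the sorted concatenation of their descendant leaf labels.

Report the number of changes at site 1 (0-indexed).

3

BM@0: {C} ∪ {A} = {A,C} (union, +1)
XZ@0: {A} ∪ {G} = {A,G} (union, +1)
BMXZ@0: {A,C} ∩ {A,G} = {A} (intersection, +0)
DN@0: {A} ∪ {T} = {A,T} (union, +1)
DEN@0: {A,T} ∪ {G} = {A,G,T} (union, +1)
BDEMNXZ@0: {A} ∩ {A,G,T} = {A} (intersection, +0)
BM@1: {C} ∪ {G} = {C,G} (union, +1)
XZ@1: {T} ∩ {T} = {T} (intersection, +0)
BMXZ@1: {C,G} ∪ {T} = {C,G,T} (union, +1)
DN@1: {C} ∪ {G} = {C,G} (union, +1)
DEN@1: {C,G} ∩ {C} = {C} (intersection, +0)
BDEMNXZ@1: {C,G,T} ∩ {C} = {C} (intersection, +0)
BM@2: {C} ∩ {C} = {C} (intersection, +0)
XZ@2: {C} ∪ {G} = {C,G} (union, +1)
BMXZ@2: {C} ∩ {C,G} = {C} (intersection, +0)
DN@2: {T} ∩ {T} = {T} (intersection, +0)
DEN@2: {T} ∪ {G} = {G,T} (union, +1)
BDEMNXZ@2: {C} ∪ {G,T} = {C,G,T} (union, +1)
BM@3: {A} ∪ {C} = {A,C} (union, +1)
XZ@3: {A} ∪ {G} = {A,G} (union, +1)
BMXZ@3: {A,C} ∩ {A,G} = {A} (intersection, +0)
DN@3: {G} ∪ {A} = {A,G} (union, +1)
DEN@3: {A,G} ∩ {A} = {A} (intersection, +0)
BDEMNXZ@3: {A} ∩ {A} = {A} (intersection, +0)
BM@4: {T} ∩ {T} = {T} (intersection, +0)
XZ@4: {G} ∪ {T} = {G,T} (union, +1)
BMXZ@4: {T} ∩ {G,T} = {T} (intersection, +0)
DN@4: {C} ∪ {T} = {C,T} (union, +1)
DEN@4: {C,T} ∪ {A} = {A,C,T} (union, +1)
BDEMNXZ@4: {T} ∩ {A,C,T} = {T} (intersection, +0)
per-site changes: [4, 3, 3, 3, 3]; total = 16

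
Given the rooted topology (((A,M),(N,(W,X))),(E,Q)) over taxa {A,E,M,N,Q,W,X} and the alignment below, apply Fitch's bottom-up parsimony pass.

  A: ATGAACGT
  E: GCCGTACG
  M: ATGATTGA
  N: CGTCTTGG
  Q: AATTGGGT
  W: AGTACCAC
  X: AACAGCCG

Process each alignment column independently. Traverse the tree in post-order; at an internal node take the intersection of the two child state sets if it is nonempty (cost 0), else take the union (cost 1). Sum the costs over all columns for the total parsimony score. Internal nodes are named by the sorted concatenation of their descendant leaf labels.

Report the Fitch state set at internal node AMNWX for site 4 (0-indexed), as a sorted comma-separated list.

AM@0: {A} ∩ {A} = {A} (intersection, +0)
WX@0: {A} ∩ {A} = {A} (intersection, +0)
NWX@0: {C} ∪ {A} = {A,C} (union, +1)
AMNWX@0: {A} ∩ {A,C} = {A} (intersection, +0)
EQ@0: {G} ∪ {A} = {A,G} (union, +1)
AEMNQWX@0: {A} ∩ {A,G} = {A} (intersection, +0)
AM@1: {T} ∩ {T} = {T} (intersection, +0)
WX@1: {G} ∪ {A} = {A,G} (union, +1)
NWX@1: {G} ∩ {A,G} = {G} (intersection, +0)
AMNWX@1: {T} ∪ {G} = {G,T} (union, +1)
EQ@1: {C} ∪ {A} = {A,C} (union, +1)
AEMNQWX@1: {G,T} ∪ {A,C} = {A,C,G,T} (union, +1)
AM@2: {G} ∩ {G} = {G} (intersection, +0)
WX@2: {T} ∪ {C} = {C,T} (union, +1)
NWX@2: {T} ∩ {C,T} = {T} (intersection, +0)
AMNWX@2: {G} ∪ {T} = {G,T} (union, +1)
EQ@2: {C} ∪ {T} = {C,T} (union, +1)
AEMNQWX@2: {G,T} ∩ {C,T} = {T} (intersection, +0)
AM@3: {A} ∩ {A} = {A} (intersection, +0)
WX@3: {A} ∩ {A} = {A} (intersection, +0)
NWX@3: {C} ∪ {A} = {A,C} (union, +1)
AMNWX@3: {A} ∩ {A,C} = {A} (intersection, +0)
EQ@3: {G} ∪ {T} = {G,T} (union, +1)
AEMNQWX@3: {A} ∪ {G,T} = {A,G,T} (union, +1)
AM@4: {A} ∪ {T} = {A,T} (union, +1)
WX@4: {C} ∪ {G} = {C,G} (union, +1)
NWX@4: {T} ∪ {C,G} = {C,G,T} (union, +1)
AMNWX@4: {A,T} ∩ {C,G,T} = {T} (intersection, +0)
EQ@4: {T} ∪ {G} = {G,T} (union, +1)
AEMNQWX@4: {T} ∩ {G,T} = {T} (intersection, +0)
AM@5: {C} ∪ {T} = {C,T} (union, +1)
WX@5: {C} ∩ {C} = {C} (intersection, +0)
NWX@5: {T} ∪ {C} = {C,T} (union, +1)
AMNWX@5: {C,T} ∩ {C,T} = {C,T} (intersection, +0)
EQ@5: {A} ∪ {G} = {A,G} (union, +1)
AEMNQWX@5: {C,T} ∪ {A,G} = {A,C,G,T} (union, +1)
AM@6: {G} ∩ {G} = {G} (intersection, +0)
WX@6: {A} ∪ {C} = {A,C} (union, +1)
NWX@6: {G} ∪ {A,C} = {A,C,G} (union, +1)
AMNWX@6: {G} ∩ {A,C,G} = {G} (intersection, +0)
EQ@6: {C} ∪ {G} = {C,G} (union, +1)
AEMNQWX@6: {G} ∩ {C,G} = {G} (intersection, +0)
AM@7: {T} ∪ {A} = {A,T} (union, +1)
WX@7: {C} ∪ {G} = {C,G} (union, +1)
NWX@7: {G} ∩ {C,G} = {G} (intersection, +0)
AMNWX@7: {A,T} ∪ {G} = {A,G,T} (union, +1)
EQ@7: {G} ∪ {T} = {G,T} (union, +1)
AEMNQWX@7: {A,G,T} ∩ {G,T} = {G,T} (intersection, +0)
per-site changes: [2, 4, 3, 3, 4, 4, 3, 4]; total = 27

T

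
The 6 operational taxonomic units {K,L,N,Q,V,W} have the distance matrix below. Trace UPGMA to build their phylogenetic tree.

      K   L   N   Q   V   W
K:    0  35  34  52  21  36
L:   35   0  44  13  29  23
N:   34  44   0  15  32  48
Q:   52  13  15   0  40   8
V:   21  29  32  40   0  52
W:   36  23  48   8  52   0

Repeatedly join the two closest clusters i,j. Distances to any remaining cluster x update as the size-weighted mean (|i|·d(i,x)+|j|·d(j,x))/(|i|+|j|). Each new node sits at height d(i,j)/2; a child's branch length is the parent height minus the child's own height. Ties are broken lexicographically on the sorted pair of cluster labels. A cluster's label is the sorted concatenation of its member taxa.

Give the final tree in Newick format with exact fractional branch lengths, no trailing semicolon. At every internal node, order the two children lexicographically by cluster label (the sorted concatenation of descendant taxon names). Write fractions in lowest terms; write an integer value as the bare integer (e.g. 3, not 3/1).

(((K:21/2,V:21/2):6,N:33/2):3,(L:9,(Q:4,W:4):5):21/2)

1. join Q+W (d=8) ⇒ QW; edges |Q|=4, |W|=4
  updated: d(K,QW)=44, d(L,QW)=18, d(N,QW)=63/2, d(QW,V)=46
2. join L+QW (d=18) ⇒ LQW; edges |L|=9, |QW|=5
  updated: d(K,LQW)=41, d(LQW,N)=107/3, d(LQW,V)=121/3
3. join K+V (d=21) ⇒ KV; edges |K|=21/2, |V|=21/2
  updated: d(KV,LQW)=122/3, d(KV,N)=33
4. join KV+N (d=33) ⇒ KNV; edges |KV|=6, |N|=33/2
  updated: d(KNV,LQW)=39
5. join KNV+LQW (d=39) ⇒ KLNQVW; edges |KNV|=3, |LQW|=21/2
final tree: (((K:21/2,V:21/2):6,N:33/2):3,(L:9,(Q:4,W:4):5):21/2)
total length: 79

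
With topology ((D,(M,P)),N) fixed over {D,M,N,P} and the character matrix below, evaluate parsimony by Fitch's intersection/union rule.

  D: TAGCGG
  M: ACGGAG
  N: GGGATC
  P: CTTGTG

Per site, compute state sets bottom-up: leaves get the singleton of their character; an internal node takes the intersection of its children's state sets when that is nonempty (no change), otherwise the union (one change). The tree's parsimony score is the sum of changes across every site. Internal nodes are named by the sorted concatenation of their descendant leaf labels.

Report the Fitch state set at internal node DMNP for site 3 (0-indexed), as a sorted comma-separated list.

site 0, node MP: M={A} ∪ P={C} → {A,C} (+1)
site 0, node DMP: D={T} ∪ MP={A,C} → {A,C,T} (+1)
site 0, node DMNP: DMP={A,C,T} ∪ N={G} → {A,C,G,T} (+1)
site 1, node MP: M={C} ∪ P={T} → {C,T} (+1)
site 1, node DMP: D={A} ∪ MP={C,T} → {A,C,T} (+1)
site 1, node DMNP: DMP={A,C,T} ∪ N={G} → {A,C,G,T} (+1)
site 2, node MP: M={G} ∪ P={T} → {G,T} (+1)
site 2, node DMP: D={G} ∩ MP={G,T} → {G} (+0)
site 2, node DMNP: DMP={G} ∩ N={G} → {G} (+0)
site 3, node MP: M={G} ∩ P={G} → {G} (+0)
site 3, node DMP: D={C} ∪ MP={G} → {C,G} (+1)
site 3, node DMNP: DMP={C,G} ∪ N={A} → {A,C,G} (+1)
site 4, node MP: M={A} ∪ P={T} → {A,T} (+1)
site 4, node DMP: D={G} ∪ MP={A,T} → {A,G,T} (+1)
site 4, node DMNP: DMP={A,G,T} ∩ N={T} → {T} (+0)
site 5, node MP: M={G} ∩ P={G} → {G} (+0)
site 5, node DMP: D={G} ∩ MP={G} → {G} (+0)
site 5, node DMNP: DMP={G} ∪ N={C} → {C,G} (+1)
per-site changes: [3, 3, 1, 2, 2, 1]; total = 12

A,C,G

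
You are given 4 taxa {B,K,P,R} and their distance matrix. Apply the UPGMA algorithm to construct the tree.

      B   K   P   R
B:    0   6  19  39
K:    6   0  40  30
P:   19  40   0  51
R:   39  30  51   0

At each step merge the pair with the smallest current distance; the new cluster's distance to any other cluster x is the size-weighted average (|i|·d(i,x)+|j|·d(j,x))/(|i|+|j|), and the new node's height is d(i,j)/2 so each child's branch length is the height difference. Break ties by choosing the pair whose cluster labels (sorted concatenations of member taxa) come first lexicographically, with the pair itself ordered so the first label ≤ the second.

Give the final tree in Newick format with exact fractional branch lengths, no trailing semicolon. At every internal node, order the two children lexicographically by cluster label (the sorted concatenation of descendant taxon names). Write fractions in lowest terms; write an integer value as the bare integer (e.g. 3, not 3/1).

iteration 1: select B,K (d=6); attach at lengths (3, 3); label the merged cluster BK
  updated: d(BK,P)=59/2, d(BK,R)=69/2
iteration 2: select BK,P (d=59/2); attach at lengths (47/4, 59/4); label the merged cluster BKP
  updated: d(BKP,R)=40
iteration 3: select BKP,R (d=40); attach at lengths (21/4, 20); label the merged cluster BKPR
final tree: (((B:3,K:3):47/4,P:59/4):21/4,R:20)
total length: 231/4

(((B:3,K:3):47/4,P:59/4):21/4,R:20)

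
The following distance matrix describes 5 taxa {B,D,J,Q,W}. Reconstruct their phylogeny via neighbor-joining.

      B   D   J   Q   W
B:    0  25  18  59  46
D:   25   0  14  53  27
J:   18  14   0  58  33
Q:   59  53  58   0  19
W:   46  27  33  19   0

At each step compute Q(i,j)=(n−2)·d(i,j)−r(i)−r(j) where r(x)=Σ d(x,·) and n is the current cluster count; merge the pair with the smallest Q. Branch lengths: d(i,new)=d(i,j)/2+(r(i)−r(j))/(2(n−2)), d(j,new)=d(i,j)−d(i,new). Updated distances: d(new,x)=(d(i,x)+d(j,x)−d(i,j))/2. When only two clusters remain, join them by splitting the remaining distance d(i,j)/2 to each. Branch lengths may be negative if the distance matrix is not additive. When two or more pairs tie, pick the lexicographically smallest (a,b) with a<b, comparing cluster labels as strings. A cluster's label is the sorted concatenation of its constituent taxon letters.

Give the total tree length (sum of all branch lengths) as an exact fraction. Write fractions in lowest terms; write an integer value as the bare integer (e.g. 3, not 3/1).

291/4

step 1: merge (Q,W) at d=19, Q=-257; branch lengths Q→121/6, W→-7/6; new cluster QW
  updated: d(B,QW)=43, d(D,QW)=61/2, d(J,QW)=36
step 2: merge (B,J) at d=18, Q=-118; branch lengths B→27/2, J→9/2; new cluster BJ
  updated: d(BJ,D)=21/2, d(BJ,QW)=61/2
step 3: merge (BJ,D) at d=21/2, Q=-143/2; branch lengths BJ→21/4, D→21/4; new cluster BDJ
  updated: d(BDJ,QW)=101/4
step 4: merge (BDJ,QW) at d=101/4; branch lengths BDJ→101/8, QW→101/8; new cluster BDJQW
final tree: (((B:27/2,J:9/2):21/4,D:21/4):101/8,(Q:121/6,W:-7/6):101/8)
total length: 291/4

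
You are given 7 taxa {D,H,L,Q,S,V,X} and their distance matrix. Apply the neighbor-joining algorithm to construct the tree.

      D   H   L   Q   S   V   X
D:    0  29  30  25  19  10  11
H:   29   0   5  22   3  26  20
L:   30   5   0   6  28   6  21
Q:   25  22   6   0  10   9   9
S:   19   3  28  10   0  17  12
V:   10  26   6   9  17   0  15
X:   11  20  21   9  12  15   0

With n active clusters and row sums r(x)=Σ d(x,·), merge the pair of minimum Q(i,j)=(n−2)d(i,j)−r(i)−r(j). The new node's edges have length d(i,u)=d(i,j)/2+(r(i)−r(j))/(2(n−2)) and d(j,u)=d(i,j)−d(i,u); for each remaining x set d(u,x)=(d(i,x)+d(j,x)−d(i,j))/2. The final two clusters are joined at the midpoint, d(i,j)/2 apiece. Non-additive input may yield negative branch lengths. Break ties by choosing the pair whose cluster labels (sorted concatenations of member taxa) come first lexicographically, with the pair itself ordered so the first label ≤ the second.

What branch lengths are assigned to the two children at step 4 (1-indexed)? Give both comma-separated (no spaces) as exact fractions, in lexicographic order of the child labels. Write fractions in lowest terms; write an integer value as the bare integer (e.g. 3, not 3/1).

4,5/2

iteration 1: select H,S (d=3, Q=-179); attach at lengths (31/10, -1/10); label the merged cluster HS
  updated: d(D,HS)=45/2, d(HS,L)=15, d(HS,Q)=29/2, d(HS,V)=20, d(HS,X)=29/2
iteration 2: select D,X (d=11, Q=-125); attach at lengths (9, 2); label the merged cluster DX
  updated: d(DX,HS)=13, d(DX,L)=20, d(DX,Q)=23/2, d(DX,V)=7
iteration 3: select DX,HS (d=13, Q=-75); attach at lengths (14/3, 25/3); label the merged cluster DHSX
  updated: d(DHSX,L)=11, d(DHSX,Q)=13/2, d(DHSX,V)=7
iteration 4: select DHSX,Q (d=13/2, Q=-33); attach at lengths (4, 5/2); label the merged cluster DHQSX
  updated: d(DHQSX,L)=21/4, d(DHQSX,V)=19/4
iteration 5: select DHQSX,L (d=21/4, Q=-16); attach at lengths (2, 13/4); label the merged cluster DHLQSX
  updated: d(DHLQSX,V)=11/4
iteration 6: select DHLQSX,V (d=11/4); attach at lengths (11/8, 11/8); label the merged cluster DHLQSVX
final tree: (((((D:9,X:2):14/3,(H:31/10,S:-1/10):25/3):4,Q:5/2):2,L:13/4):11/8,V:11/8)
total length: 83/2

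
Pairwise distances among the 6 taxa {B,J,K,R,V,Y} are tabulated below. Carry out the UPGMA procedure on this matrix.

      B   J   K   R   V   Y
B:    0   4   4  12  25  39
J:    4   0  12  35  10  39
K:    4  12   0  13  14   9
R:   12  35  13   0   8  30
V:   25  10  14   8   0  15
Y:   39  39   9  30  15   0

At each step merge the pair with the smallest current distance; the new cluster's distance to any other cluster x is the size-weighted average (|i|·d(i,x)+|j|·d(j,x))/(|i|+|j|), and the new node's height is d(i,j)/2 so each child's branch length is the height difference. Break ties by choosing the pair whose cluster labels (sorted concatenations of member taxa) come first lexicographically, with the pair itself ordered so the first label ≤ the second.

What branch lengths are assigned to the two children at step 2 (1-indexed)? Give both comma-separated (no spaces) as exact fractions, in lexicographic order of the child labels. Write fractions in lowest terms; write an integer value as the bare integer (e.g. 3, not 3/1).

step 1: merge (B,J) at d=4; branch lengths B→2, J→2; new cluster BJ
  updated: d(BJ,K)=8, d(BJ,R)=47/2, d(BJ,V)=35/2, d(BJ,Y)=39
step 2: merge (BJ,K) at d=8; branch lengths BJ→2, K→4; new cluster BJK
  updated: d(BJK,R)=20, d(BJK,V)=49/3, d(BJK,Y)=29
step 3: merge (R,V) at d=8; branch lengths R→4, V→4; new cluster RV
  updated: d(BJK,RV)=109/6, d(RV,Y)=45/2
step 4: merge (BJK,RV) at d=109/6; branch lengths BJK→61/12, RV→61/12; new cluster BJKRV
  updated: d(BJKRV,Y)=132/5
step 5: merge (BJKRV,Y) at d=132/5; branch lengths BJKRV→247/60, Y→66/5; new cluster BJKRVY
final tree: ((((B:2,J:2):2,K:4):61/12,(R:4,V:4):61/12):247/60,Y:66/5)
total length: 2729/60

2,4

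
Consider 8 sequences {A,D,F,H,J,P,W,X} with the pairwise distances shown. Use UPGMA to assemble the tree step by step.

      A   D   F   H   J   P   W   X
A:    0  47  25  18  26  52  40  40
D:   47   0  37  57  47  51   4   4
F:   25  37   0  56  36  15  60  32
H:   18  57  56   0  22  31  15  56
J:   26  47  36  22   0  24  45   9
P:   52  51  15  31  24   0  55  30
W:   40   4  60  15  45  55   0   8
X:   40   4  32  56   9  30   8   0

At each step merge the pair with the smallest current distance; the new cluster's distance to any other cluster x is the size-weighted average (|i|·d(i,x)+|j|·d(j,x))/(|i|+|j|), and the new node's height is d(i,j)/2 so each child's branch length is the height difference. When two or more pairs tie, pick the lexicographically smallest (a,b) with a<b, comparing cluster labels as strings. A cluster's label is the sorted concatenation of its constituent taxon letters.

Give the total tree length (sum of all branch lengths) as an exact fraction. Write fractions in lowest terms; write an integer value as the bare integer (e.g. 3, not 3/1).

1. join D+W (d=4) ⇒ DW; edges |D|=2, |W|=2
  updated: d(A,DW)=87/2, d(DW,F)=97/2, d(DW,H)=36, d(DW,J)=46, d(DW,P)=53, d(DW,X)=6
2. join DW+X (d=6) ⇒ DWX; edges |DW|=1, |X|=3
  updated: d(A,DWX)=127/3, d(DWX,F)=43, d(DWX,H)=128/3, d(DWX,J)=101/3, d(DWX,P)=136/3
3. join F+P (d=15) ⇒ FP; edges |F|=15/2, |P|=15/2
  updated: d(A,FP)=77/2, d(DWX,FP)=265/6, d(FP,H)=87/2, d(FP,J)=30
4. join A+H (d=18) ⇒ AH; edges |A|=9, |H|=9
  updated: d(AH,DWX)=85/2, d(AH,FP)=41, d(AH,J)=24
5. join AH+J (d=24) ⇒ AHJ; edges |AH|=3, |J|=12
  updated: d(AHJ,DWX)=356/9, d(AHJ,FP)=112/3
6. join AHJ+FP (d=112/3) ⇒ AFHJP; edges |AHJ|=20/3, |FP|=67/6
  updated: d(AFHJP,DWX)=207/5
7. join AFHJP+DWX (d=207/5) ⇒ ADFHJPWX; edges |AFHJP|=61/30, |DWX|=177/10
final tree: ((((A:9,H:9):3,J:12):20/3,(F:15/2,P:15/2):67/6):61/30,((D:2,W:2):1,X:3):177/10)
total length: 2807/30

2807/30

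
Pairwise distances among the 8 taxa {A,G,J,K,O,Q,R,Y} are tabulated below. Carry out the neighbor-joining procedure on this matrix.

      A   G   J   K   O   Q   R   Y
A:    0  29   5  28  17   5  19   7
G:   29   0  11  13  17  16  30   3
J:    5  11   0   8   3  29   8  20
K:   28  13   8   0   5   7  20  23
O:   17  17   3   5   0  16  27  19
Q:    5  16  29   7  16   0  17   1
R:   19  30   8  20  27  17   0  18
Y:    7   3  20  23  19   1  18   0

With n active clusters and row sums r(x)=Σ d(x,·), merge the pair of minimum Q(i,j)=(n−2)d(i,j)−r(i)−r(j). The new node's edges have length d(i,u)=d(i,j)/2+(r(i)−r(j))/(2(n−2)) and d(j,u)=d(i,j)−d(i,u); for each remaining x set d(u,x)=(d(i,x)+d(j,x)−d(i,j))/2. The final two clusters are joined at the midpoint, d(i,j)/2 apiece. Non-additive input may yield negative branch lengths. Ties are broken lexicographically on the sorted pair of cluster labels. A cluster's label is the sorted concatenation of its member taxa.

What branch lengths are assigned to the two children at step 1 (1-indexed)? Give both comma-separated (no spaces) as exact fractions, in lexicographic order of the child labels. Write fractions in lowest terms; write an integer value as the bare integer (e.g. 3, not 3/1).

23/6,-5/6

step 1: merge (G,Y) at d=3, Q=-192; branch lengths G→23/6, Y→-5/6; new cluster GY
  updated: d(A,GY)=33/2, d(GY,J)=14, d(GY,K)=33/2, d(GY,O)=33/2, d(GY,Q)=7, d(GY,R)=45/2
step 2: merge (A,Q) at d=5, Q=-293/2; branch lengths A→69/20, Q→31/20; new cluster AQ
  updated: d(AQ,GY)=37/4, d(AQ,J)=29/2, d(AQ,K)=15, d(AQ,O)=14, d(AQ,R)=31/2
step 3: merge (AQ,GY) at d=37/4, Q=-110; branch lengths AQ→53/16, GY→95/16; new cluster AGQY
  updated: d(AGQY,J)=77/8, d(AGQY,K)=89/8, d(AGQY,O)=85/8, d(AGQY,R)=115/8
step 4: merge (K,O) at d=5, Q=-299/4; branch lengths K→9/4, O→11/4; new cluster KO
  updated: d(AGQY,KO)=67/8, d(J,KO)=3, d(KO,R)=21
step 5: merge (AGQY,KO) at d=67/8, Q=-48; branch lengths AGQY→67/16, KO→67/16; new cluster AGKOQY
  updated: d(AGKOQY,J)=17/8, d(AGKOQY,R)=27/2
step 6: merge (AGKOQY,J) at d=17/8, Q=-189/8; branch lengths AGKOQY→61/16, J→-27/16; new cluster AGJKOQY
  updated: d(AGJKOQY,R)=155/16
step 7: merge (AGJKOQY,R) at d=155/16; branch lengths AGJKOQY→155/32, R→155/32; new cluster AGJKOQRY
final tree: (((((A:69/20,Q:31/20):53/16,(G:23/6,Y:-5/6):95/16):67/16,(K:9/4,O:11/4):67/16):61/16,J:-27/16):155/32,R:155/32)
total length: 679/16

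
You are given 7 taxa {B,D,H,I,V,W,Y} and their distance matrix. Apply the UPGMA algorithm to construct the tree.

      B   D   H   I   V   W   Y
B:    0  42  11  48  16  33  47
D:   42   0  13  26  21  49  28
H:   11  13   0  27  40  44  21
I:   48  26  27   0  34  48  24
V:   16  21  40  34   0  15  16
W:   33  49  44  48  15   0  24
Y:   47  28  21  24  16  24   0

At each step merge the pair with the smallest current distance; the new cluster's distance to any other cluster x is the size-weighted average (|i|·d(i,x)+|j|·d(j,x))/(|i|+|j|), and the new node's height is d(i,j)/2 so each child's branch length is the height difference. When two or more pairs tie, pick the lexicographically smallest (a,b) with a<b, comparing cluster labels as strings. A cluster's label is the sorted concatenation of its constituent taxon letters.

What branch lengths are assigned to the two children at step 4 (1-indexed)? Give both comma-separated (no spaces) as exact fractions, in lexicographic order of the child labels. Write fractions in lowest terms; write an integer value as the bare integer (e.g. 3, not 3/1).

13,13

iteration 1: select B,H (d=11); attach at lengths (11/2, 11/2); label the merged cluster BH
  updated: d(BH,D)=55/2, d(BH,I)=75/2, d(BH,V)=28, d(BH,W)=77/2, d(BH,Y)=34
iteration 2: select V,W (d=15); attach at lengths (15/2, 15/2); label the merged cluster VW
  updated: d(BH,VW)=133/4, d(D,VW)=35, d(I,VW)=41, d(VW,Y)=20
iteration 3: select VW,Y (d=20); attach at lengths (5/2, 10); label the merged cluster VWY
  updated: d(BH,VWY)=67/2, d(D,VWY)=98/3, d(I,VWY)=106/3
iteration 4: select D,I (d=26); attach at lengths (13, 13); label the merged cluster DI
  updated: d(BH,DI)=65/2, d(DI,VWY)=34
iteration 5: select BH,DI (d=65/2); attach at lengths (43/4, 13/4); label the merged cluster BDHI
  updated: d(BDHI,VWY)=135/4
iteration 6: select BDHI,VWY (d=135/4); attach at lengths (5/8, 55/8); label the merged cluster BDHIVWY
final tree: (((B:11/2,H:11/2):43/4,(D:13,I:13):13/4):5/8,((V:15/2,W:15/2):5/2,Y:10):55/8)
total length: 86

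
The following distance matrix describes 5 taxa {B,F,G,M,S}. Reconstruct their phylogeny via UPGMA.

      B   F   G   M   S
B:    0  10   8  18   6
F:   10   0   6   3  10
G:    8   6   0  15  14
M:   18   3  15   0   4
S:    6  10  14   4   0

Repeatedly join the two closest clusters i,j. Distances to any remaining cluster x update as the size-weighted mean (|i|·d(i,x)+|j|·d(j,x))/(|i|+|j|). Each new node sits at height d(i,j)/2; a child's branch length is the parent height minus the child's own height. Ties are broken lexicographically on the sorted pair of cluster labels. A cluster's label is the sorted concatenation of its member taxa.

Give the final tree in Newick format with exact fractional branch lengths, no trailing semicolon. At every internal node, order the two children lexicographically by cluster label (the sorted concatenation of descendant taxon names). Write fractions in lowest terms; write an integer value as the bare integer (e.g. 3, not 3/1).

step 1: merge (F,M) at d=3; branch lengths F→3/2, M→3/2; new cluster FM
  updated: d(B,FM)=14, d(FM,G)=21/2, d(FM,S)=7
step 2: merge (B,S) at d=6; branch lengths B→3, S→3; new cluster BS
  updated: d(BS,FM)=21/2, d(BS,G)=11
step 3: merge (BS,FM) at d=21/2; branch lengths BS→9/4, FM→15/4; new cluster BFMS
  updated: d(BFMS,G)=43/4
step 4: merge (BFMS,G) at d=43/4; branch lengths BFMS→1/8, G→43/8; new cluster BFGMS
final tree: (((B:3,S:3):9/4,(F:3/2,M:3/2):15/4):1/8,G:43/8)
total length: 41/2

(((B:3,S:3):9/4,(F:3/2,M:3/2):15/4):1/8,G:43/8)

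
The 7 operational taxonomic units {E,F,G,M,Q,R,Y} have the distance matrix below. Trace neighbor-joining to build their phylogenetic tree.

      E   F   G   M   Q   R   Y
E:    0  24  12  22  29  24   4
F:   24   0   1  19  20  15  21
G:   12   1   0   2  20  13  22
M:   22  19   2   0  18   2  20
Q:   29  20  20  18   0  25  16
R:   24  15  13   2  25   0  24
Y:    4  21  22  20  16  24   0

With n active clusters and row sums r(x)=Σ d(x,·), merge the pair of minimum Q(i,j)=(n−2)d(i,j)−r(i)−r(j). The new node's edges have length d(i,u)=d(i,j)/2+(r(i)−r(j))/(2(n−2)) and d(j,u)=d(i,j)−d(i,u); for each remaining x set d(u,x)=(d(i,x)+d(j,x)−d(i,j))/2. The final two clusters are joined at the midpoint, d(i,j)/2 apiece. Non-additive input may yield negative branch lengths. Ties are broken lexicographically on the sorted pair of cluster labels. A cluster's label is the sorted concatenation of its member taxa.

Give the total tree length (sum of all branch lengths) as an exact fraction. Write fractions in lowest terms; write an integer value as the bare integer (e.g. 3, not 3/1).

step 1: merge (E,Y) at d=4, Q=-202; branch lengths E→14/5, Y→6/5; new cluster EY
  updated: d(EY,F)=41/2, d(EY,G)=15, d(EY,M)=19, d(EY,Q)=41/2, d(EY,R)=22
step 2: merge (M,R) at d=2, Q=-129; branch lengths M→-9/8, R→25/8; new cluster MR
  updated: d(EY,MR)=39/2, d(F,MR)=16, d(G,MR)=13/2, d(MR,Q)=41/2
step 3: merge (F,G) at d=1, Q=-97; branch lengths F→3, G→-2; new cluster FG
  updated: d(EY,FG)=69/4, d(FG,MR)=43/4, d(FG,Q)=39/2
step 4: merge (EY,Q) at d=41/2, Q=-307/4; branch lengths EY→151/16, Q→177/16; new cluster EQY
  updated: d(EQY,FG)=65/8, d(EQY,MR)=39/4
step 5: merge (EQY,FG) at d=65/8, Q=-229/8; branch lengths EQY→57/16, FG→73/16; new cluster EFGQY
  updated: d(EFGQY,MR)=99/16
step 6: merge (EFGQY,MR) at d=99/16; branch lengths EFGQY→99/32, MR→99/32; new cluster EFGMQRY
final tree: ((((E:14/5,Y:6/5):151/16,Q:177/16):57/16,(F:3,G:-2):73/16):99/32,(M:-9/8,R:25/8):99/32)
total length: 669/16

669/16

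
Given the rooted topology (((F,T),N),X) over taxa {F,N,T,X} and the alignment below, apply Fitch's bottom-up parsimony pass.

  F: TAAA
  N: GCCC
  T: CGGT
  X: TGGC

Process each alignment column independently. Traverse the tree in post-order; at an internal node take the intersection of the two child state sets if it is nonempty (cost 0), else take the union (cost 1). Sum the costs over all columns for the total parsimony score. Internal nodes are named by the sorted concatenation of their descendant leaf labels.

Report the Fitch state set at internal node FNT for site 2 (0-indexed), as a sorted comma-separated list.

A,C,G

[col 0] FT: children F:{T}, T:{C} ∪→ {C,T}; cost 1
[col 0] FNT: children FT:{C,T}, N:{G} ∪→ {C,G,T}; cost 1
[col 0] FNTX: children FNT:{C,G,T}, X:{T} ∩→ {T}; cost 0
[col 1] FT: children F:{A}, T:{G} ∪→ {A,G}; cost 1
[col 1] FNT: children FT:{A,G}, N:{C} ∪→ {A,C,G}; cost 1
[col 1] FNTX: children FNT:{A,C,G}, X:{G} ∩→ {G}; cost 0
[col 2] FT: children F:{A}, T:{G} ∪→ {A,G}; cost 1
[col 2] FNT: children FT:{A,G}, N:{C} ∪→ {A,C,G}; cost 1
[col 2] FNTX: children FNT:{A,C,G}, X:{G} ∩→ {G}; cost 0
[col 3] FT: children F:{A}, T:{T} ∪→ {A,T}; cost 1
[col 3] FNT: children FT:{A,T}, N:{C} ∪→ {A,C,T}; cost 1
[col 3] FNTX: children FNT:{A,C,T}, X:{C} ∩→ {C}; cost 0
per-site changes: [2, 2, 2, 2]; total = 8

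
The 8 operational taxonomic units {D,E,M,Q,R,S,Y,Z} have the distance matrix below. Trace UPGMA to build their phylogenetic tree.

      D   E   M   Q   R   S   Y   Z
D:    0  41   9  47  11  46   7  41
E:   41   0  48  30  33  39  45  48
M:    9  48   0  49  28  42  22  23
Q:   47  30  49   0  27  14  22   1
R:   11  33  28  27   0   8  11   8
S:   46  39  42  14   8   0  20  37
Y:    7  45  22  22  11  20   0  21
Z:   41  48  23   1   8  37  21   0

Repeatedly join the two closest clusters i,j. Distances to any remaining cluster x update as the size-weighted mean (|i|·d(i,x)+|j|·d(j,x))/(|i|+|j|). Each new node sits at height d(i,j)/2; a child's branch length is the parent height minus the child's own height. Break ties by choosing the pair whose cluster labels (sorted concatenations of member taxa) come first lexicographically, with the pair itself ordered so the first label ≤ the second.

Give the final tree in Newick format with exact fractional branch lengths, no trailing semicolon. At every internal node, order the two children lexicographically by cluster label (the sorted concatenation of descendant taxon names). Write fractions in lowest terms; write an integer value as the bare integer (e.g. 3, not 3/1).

step 1: merge (Q,Z) at d=1; branch lengths Q→1/2, Z→1/2; new cluster QZ
  updated: d(D,QZ)=44, d(E,QZ)=39, d(M,QZ)=36, d(QZ,R)=35/2, d(QZ,S)=51/2, d(QZ,Y)=43/2
step 2: merge (D,Y) at d=7; branch lengths D→7/2, Y→7/2; new cluster DY
  updated: d(DY,E)=43, d(DY,M)=31/2, d(DY,QZ)=131/4, d(DY,R)=11, d(DY,S)=33
step 3: merge (R,S) at d=8; branch lengths R→4, S→4; new cluster RS
  updated: d(DY,RS)=22, d(E,RS)=36, d(M,RS)=35, d(QZ,RS)=43/2
step 4: merge (DY,M) at d=31/2; branch lengths DY→17/4, M→31/4; new cluster DMY
  updated: d(DMY,E)=134/3, d(DMY,QZ)=203/6, d(DMY,RS)=79/3
step 5: merge (QZ,RS) at d=43/2; branch lengths QZ→41/4, RS→27/4; new cluster QRSZ
  updated: d(DMY,QRSZ)=361/12, d(E,QRSZ)=75/2
step 6: merge (DMY,QRSZ) at d=361/12; branch lengths DMY→175/24, QRSZ→103/24; new cluster DMQRSYZ
  updated: d(DMQRSYZ,E)=284/7
step 7: merge (DMQRSYZ,E) at d=284/7; branch lengths DMQRSYZ→881/168, E→142/7; new cluster DEMQRSYZ
final tree: ((((D:7/2,Y:7/2):17/4,M:31/4):175/24,((Q:1/2,Z:1/2):41/4,(R:4,S:4):27/4):103/24):881/168,E:142/7)
total length: 13795/168

((((D:7/2,Y:7/2):17/4,M:31/4):175/24,((Q:1/2,Z:1/2):41/4,(R:4,S:4):27/4):103/24):881/168,E:142/7)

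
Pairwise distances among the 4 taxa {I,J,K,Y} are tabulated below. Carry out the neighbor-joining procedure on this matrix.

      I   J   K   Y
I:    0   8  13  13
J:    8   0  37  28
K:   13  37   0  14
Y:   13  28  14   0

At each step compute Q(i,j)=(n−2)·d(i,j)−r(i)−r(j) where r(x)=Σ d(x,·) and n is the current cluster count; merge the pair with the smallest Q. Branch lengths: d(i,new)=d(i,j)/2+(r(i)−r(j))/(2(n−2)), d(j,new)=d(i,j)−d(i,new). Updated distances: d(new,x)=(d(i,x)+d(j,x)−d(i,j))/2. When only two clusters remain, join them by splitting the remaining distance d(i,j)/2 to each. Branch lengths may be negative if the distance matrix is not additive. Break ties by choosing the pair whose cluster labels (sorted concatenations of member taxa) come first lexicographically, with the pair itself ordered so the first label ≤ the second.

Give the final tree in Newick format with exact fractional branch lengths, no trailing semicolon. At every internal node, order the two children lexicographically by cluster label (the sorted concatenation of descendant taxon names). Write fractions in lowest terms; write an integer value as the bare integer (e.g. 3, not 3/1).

(((I:-23/4,J:55/4):47/4,K:37/4):19/8,Y:19/8)

iteration 1: select I,J (d=8, Q=-91); attach at lengths (-23/4, 55/4); label the merged cluster IJ
  updated: d(IJ,K)=21, d(IJ,Y)=33/2
iteration 2: select IJ,K (d=21, Q=-103/2); attach at lengths (47/4, 37/4); label the merged cluster IJK
  updated: d(IJK,Y)=19/4
iteration 3: select IJK,Y (d=19/4); attach at lengths (19/8, 19/8); label the merged cluster IJKY
final tree: (((I:-23/4,J:55/4):47/4,K:37/4):19/8,Y:19/8)
total length: 135/4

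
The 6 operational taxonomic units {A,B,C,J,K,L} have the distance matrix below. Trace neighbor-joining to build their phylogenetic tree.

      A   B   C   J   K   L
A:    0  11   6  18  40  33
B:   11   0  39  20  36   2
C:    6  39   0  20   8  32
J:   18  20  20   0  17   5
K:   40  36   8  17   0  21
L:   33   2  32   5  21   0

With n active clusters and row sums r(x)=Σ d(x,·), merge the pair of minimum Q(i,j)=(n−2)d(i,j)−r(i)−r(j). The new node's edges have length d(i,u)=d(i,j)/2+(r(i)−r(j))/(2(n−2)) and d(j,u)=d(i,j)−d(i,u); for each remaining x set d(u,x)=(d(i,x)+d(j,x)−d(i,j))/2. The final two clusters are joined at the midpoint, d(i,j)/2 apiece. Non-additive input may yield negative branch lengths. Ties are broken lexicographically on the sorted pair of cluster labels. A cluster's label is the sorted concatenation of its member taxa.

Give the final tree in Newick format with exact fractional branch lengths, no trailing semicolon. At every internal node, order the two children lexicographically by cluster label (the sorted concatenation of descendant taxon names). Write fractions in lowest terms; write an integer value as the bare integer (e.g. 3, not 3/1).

1. join C+K (d=8, Q=-195) ⇒ CK; edges |C|=15/8, |K|=49/8
  updated: d(A,CK)=19, d(B,CK)=67/2, d(CK,J)=29/2, d(CK,L)=45/2
2. join B+L (d=2, Q=-123) ⇒ BL; edges |B|=5/3, |L|=1/3
  updated: d(A,BL)=21, d(BL,CK)=27, d(BL,J)=23/2
3. join A+CK (d=19, Q=-161/2) ⇒ ACK; edges |A|=71/8, |CK|=81/8
  updated: d(ACK,BL)=29/2, d(ACK,J)=27/4
4. join ACK+BL (d=29/2, Q=-131/4) ⇒ ABCKL; edges |ACK|=39/8, |BL|=77/8
  updated: d(ABCKL,J)=15/8
5. join ABCKL+J (d=15/8) ⇒ ABCJKL; edges |ABCKL|=15/16, |J|=15/16
final tree: (((A:71/8,(C:15/8,K:49/8):81/8):39/8,(B:5/3,L:1/3):77/8):15/16,J:15/16)
total length: 363/8

(((A:71/8,(C:15/8,K:49/8):81/8):39/8,(B:5/3,L:1/3):77/8):15/16,J:15/16)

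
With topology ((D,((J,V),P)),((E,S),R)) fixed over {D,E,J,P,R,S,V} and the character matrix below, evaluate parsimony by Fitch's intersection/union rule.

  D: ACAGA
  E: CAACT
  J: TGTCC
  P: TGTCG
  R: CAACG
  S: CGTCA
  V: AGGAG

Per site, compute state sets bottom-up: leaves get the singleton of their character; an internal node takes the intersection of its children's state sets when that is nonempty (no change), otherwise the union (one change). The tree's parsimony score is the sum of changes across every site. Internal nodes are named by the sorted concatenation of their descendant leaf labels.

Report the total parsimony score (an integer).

JV@0: {T} ∪ {A} = {A,T} (union, +1)
JPV@0: {A,T} ∩ {T} = {T} (intersection, +0)
DJPV@0: {A} ∪ {T} = {A,T} (union, +1)
ES@0: {C} ∩ {C} = {C} (intersection, +0)
ERS@0: {C} ∩ {C} = {C} (intersection, +0)
DEJPRSV@0: {A,T} ∪ {C} = {A,C,T} (union, +1)
JV@1: {G} ∩ {G} = {G} (intersection, +0)
JPV@1: {G} ∩ {G} = {G} (intersection, +0)
DJPV@1: {C} ∪ {G} = {C,G} (union, +1)
ES@1: {A} ∪ {G} = {A,G} (union, +1)
ERS@1: {A,G} ∩ {A} = {A} (intersection, +0)
DEJPRSV@1: {C,G} ∪ {A} = {A,C,G} (union, +1)
JV@2: {T} ∪ {G} = {G,T} (union, +1)
JPV@2: {G,T} ∩ {T} = {T} (intersection, +0)
DJPV@2: {A} ∪ {T} = {A,T} (union, +1)
ES@2: {A} ∪ {T} = {A,T} (union, +1)
ERS@2: {A,T} ∩ {A} = {A} (intersection, +0)
DEJPRSV@2: {A,T} ∩ {A} = {A} (intersection, +0)
JV@3: {C} ∪ {A} = {A,C} (union, +1)
JPV@3: {A,C} ∩ {C} = {C} (intersection, +0)
DJPV@3: {G} ∪ {C} = {C,G} (union, +1)
ES@3: {C} ∩ {C} = {C} (intersection, +0)
ERS@3: {C} ∩ {C} = {C} (intersection, +0)
DEJPRSV@3: {C,G} ∩ {C} = {C} (intersection, +0)
JV@4: {C} ∪ {G} = {C,G} (union, +1)
JPV@4: {C,G} ∩ {G} = {G} (intersection, +0)
DJPV@4: {A} ∪ {G} = {A,G} (union, +1)
ES@4: {T} ∪ {A} = {A,T} (union, +1)
ERS@4: {A,T} ∪ {G} = {A,G,T} (union, +1)
DEJPRSV@4: {A,G} ∩ {A,G,T} = {A,G} (intersection, +0)
per-site changes: [3, 3, 3, 2, 4]; total = 15

15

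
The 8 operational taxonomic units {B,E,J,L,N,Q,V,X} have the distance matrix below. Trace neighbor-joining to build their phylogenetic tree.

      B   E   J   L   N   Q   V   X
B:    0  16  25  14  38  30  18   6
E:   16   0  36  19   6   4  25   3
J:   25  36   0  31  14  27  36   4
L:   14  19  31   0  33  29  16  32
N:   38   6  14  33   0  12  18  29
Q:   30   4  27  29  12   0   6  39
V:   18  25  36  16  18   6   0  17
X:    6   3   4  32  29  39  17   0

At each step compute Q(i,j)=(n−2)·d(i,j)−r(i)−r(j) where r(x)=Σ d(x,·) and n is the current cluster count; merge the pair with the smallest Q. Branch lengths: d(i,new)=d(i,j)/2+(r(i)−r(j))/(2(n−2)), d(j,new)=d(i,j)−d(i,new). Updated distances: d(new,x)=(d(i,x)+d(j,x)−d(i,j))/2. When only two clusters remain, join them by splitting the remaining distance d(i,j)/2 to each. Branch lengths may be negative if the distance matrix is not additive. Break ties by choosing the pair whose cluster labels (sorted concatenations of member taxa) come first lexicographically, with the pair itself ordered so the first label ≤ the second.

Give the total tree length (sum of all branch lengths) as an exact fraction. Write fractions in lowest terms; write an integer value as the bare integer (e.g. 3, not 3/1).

1. join J+X (d=4, Q=-279) ⇒ JX; edges |J|=67/12, |X|=-19/12
  updated: d(B,JX)=27/2, d(E,JX)=35/2, d(JX,L)=59/2, d(JX,N)=39/2, d(JX,Q)=31, d(JX,V)=49/2
2. join B+L (d=14, Q=-200) ⇒ BL; edges |B|=59/10, |L|=81/10
  updated: d(BL,E)=21/2, d(BL,JX)=29/2, d(BL,N)=57/2, d(BL,Q)=45/2, d(BL,V)=10
3. join BL+JX (d=29/2, Q=-135) ⇒ BJLX; edges |BL|=37/8, |JX|=79/8
  updated: d(BJLX,E)=27/4, d(BJLX,N)=67/4, d(BJLX,Q)=39/2, d(BJLX,V)=10
4. join Q+V (d=6, Q=-165/2) ⇒ QV; edges |Q|=1/12, |V|=71/12
  updated: d(BJLX,QV)=47/4, d(E,QV)=23/2, d(N,QV)=12
5. join BJLX+QV (d=47/4, Q=-47) ⇒ BJLQVX; edges |BJLX|=47/8, |QV|=47/8
  updated: d(BJLQVX,E)=13/4, d(BJLQVX,N)=17/2
6. join BJLQVX+E (d=13/4, Q=-71/4) ⇒ BEJLQVX; edges |BJLQVX|=23/8, |E|=3/8
  updated: d(BEJLQVX,N)=45/8
7. join BEJLQVX+N (d=45/8) ⇒ BEJLNQVX; edges |BEJLQVX|=45/16, |N|=45/16
final tree: (((((B:59/10,L:81/10):37/8,(J:67/12,X:-19/12):79/8):47/8,(Q:1/12,V:71/12):47/8):23/8,E:3/8):45/16,N:45/16)
total length: 473/8

473/8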